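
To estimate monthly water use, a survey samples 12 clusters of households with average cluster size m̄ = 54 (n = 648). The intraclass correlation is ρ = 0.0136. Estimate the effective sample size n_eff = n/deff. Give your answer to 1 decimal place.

376.6

deff = 1 + (54 − 1)·0.0136 = 1 + 0.7208 = 1.7208.
n_eff = 648 / 1.7208 = 376.6.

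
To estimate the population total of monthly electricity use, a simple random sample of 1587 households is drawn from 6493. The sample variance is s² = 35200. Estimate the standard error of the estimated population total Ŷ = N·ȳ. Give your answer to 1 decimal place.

Var(Ŷ) = N²·Var(ȳ) = N²·(1 − n/N)·s²/n.
f = 1587/6493 = 0.24441706; Var(ȳ) = 0.75558294·35200/1587 = 16.758991.
Var(Ŷ) = 6493² · 16.758991 = 7.0654312 × 10^8.
SE(Ŷ) = √(7.0654312 × 10^8) = 26580.9.

26580.9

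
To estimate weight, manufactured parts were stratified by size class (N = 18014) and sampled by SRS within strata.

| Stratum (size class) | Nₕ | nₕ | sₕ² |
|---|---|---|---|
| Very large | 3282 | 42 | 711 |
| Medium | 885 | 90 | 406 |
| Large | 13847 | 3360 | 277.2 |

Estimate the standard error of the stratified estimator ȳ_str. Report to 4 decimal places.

0.7755

Var(ȳ_str) = Σₕ Wₕ²(1 − fₕ)sₕ²/nₕ with Wₕ = Nₕ/N, N = 18014.
Very large: Wₕ = 0.18219163; term = 0.18219163²·(1 − 0.01279707)·711/42 = 0.55473246.
Medium: Wₕ = 0.04912846; term = 0.04912846²·(1 − 0.10169492)·406/90 = 0.0097807826.
Large: Wₕ = 0.76867992; term = 0.76867992²·(1 − 0.24265184)·277.2/3360 = 0.036918206.
Sum = 0.60143145.
SE = √(0.60143145) = 0.7755.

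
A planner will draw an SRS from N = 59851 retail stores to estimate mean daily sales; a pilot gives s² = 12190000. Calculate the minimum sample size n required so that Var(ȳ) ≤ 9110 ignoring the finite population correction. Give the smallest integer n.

1339

Without fpc, n₀ = s²/D = 12190000/9110 = 1338.0900.
Rounding up, n = 1339.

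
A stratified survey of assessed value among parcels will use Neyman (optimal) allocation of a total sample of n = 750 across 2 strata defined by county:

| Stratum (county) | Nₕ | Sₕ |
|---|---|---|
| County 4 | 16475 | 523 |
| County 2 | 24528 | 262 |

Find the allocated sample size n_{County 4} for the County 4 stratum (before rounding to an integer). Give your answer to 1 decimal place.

Neyman allocation: nₕ = n·NₕSₕ / Σⱼ NⱼSⱼ.
Σ NⱼSⱼ = 16475·523 + 24528·262 = 1.5042761 × 10^7.
n_{County 4} = 750·16475·523 / (1.5042761 × 10^7) = 429.6.

429.6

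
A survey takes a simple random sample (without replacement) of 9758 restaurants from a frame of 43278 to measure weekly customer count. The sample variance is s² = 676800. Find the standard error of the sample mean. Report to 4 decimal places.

7.3294

Under SRS without replacement, Var(ȳ) = (1 − f)·s²/n with f = n/N = 9758/43278 = 0.22547253.
Var(ȳ) = (1 − 0.22547253)·676800/9758 = 0.77452747·69.358475 = 53.720044.
SE(ȳ) = √(53.720044) = 7.3294.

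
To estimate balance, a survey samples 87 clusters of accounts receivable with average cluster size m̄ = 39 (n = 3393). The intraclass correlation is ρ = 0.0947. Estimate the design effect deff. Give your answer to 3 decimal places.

deff = 1 + (39 − 1)·0.0947 = 1 + 3.5986 = 4.5986.

4.599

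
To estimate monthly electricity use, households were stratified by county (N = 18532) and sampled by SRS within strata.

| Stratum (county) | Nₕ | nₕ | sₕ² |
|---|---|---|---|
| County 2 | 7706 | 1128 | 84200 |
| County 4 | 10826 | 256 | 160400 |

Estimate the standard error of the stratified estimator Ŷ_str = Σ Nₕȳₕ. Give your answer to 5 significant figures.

274740

Var(Ŷ_str) = Σₕ Nₕ²(1 − fₕ)sₕ²/nₕ.
County 2: 7706²·(1 − 1128/7706)·84200/1128 = 3.7837799 × 10^9.
County 4: 10826²·(1 − 256/10826)·160400/256 = 7.1698061 × 10^10.
Sum = 7.5481841 × 10^10.
SE = √(7.5481841 × 10^10) = 274740.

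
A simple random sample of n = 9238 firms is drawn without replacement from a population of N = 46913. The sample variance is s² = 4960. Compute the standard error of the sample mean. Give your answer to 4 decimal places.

Under SRS without replacement, Var(ȳ) = (1 − f)·s²/n with f = n/N = 9238/46913 = 0.19691770.
Var(ȳ) = (1 − 0.19691770)·4960/9238 = 0.80308230·0.53691275 = 0.43118513.
SE(ȳ) = √(0.43118513) = 0.6566.

0.6566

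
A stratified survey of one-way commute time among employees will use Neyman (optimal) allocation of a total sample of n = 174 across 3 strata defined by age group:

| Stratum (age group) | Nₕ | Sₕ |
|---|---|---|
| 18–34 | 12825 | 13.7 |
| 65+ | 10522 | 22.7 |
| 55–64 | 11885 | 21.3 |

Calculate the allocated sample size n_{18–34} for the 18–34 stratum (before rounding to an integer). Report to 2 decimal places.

45.79

Neyman allocation: nₕ = n·NₕSₕ / Σⱼ NⱼSⱼ.
Σ NⱼSⱼ = 12825·13.7 + 10522·22.7 + 11885·21.3 = 667702.4.
n_{18–34} = 174·12825·13.7 / 667702.4 = 45.79.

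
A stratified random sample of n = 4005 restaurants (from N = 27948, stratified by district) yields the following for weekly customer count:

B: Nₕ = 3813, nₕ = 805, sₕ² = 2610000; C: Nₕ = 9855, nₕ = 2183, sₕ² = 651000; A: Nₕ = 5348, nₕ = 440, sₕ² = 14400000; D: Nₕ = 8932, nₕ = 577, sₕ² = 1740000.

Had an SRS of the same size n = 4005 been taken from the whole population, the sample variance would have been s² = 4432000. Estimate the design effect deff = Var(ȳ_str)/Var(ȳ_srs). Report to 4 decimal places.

Var(ȳ_str) = Σ Wₕ²(1−fₕ)sₕ²/nₕ with Wₕ = Nₕ/27948:
  B: (3813/27948)²·(1−805/3813)·2610000/805 = 47.608861
  C: (9855/27948)²·(1−2183/9855)·651000/2183 = 28.866292
  A: (5348/27948)²·(1−440/5348)·14400000/440 = 1099.7762
  D: (8932/27948)²·(1−577/8932)·1740000/577 = 288.11584
  → Var(ȳ_str) = 1464.3672.
Var(ȳ_srs) = (1 − 4005/27948)·4432000/4005 = 948.03651.
deff = 1464.3672 / 948.03651 = 1.5446.

1.5446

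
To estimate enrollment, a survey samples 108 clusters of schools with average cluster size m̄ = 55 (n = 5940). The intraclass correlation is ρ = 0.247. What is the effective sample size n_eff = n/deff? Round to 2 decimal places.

deff = 1 + (55 − 1)·0.247 = 1 + 13.338 = 14.338.
n_eff = 5940 / 14.338 = 414.28.

414.28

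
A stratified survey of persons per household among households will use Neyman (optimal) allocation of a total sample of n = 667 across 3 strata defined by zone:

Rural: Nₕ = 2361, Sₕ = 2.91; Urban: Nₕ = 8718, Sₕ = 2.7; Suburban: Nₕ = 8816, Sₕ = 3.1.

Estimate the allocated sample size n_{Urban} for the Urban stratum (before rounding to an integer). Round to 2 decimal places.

Neyman allocation: nₕ = n·NₕSₕ / Σⱼ NⱼSⱼ.
Σ NⱼSⱼ = 2361·2.91 + 8718·2.7 + 8816·3.1 = 57738.71.
n_{Urban} = 667·8718·2.7 / 57738.71 = 271.92.

271.92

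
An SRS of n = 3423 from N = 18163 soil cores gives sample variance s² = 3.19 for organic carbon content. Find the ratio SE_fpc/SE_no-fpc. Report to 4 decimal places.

0.9009

f = n/N = 3423/18163 = 0.18846006.
SE_no-fpc = √(s²/n) = 0.030527546; SE_fpc = √((1−f)s²/n) = 0.027500896.
Ratio = √(1−f) = 0.90085512.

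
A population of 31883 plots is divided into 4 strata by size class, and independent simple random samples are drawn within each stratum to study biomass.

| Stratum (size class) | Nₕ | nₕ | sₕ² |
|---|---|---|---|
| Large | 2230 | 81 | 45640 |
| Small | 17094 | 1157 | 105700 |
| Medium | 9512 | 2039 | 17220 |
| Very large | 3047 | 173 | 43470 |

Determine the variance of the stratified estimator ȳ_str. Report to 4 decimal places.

29.8950

Var(ȳ_str) = Σₕ Wₕ²(1 − fₕ)sₕ²/nₕ with Wₕ = Nₕ/N, N = 31883.
Large: Wₕ = 0.06994323; term = 0.06994323²·(1 − 0.03632287)·45640/81 = 2.6563392.
Small: Wₕ = 0.53614779; term = 0.53614779²·(1 − 0.06768457)·105700/1157 = 24.483502.
Medium: Wₕ = 0.29834081; term = 0.29834081²·(1 − 0.21436081)·17220/2039 = 0.59056049.
Very large: Wₕ = 0.09556817; term = 0.09556817²·(1 − 0.05677716)·43470/173 = 2.1646336.
Sum = 29.895035.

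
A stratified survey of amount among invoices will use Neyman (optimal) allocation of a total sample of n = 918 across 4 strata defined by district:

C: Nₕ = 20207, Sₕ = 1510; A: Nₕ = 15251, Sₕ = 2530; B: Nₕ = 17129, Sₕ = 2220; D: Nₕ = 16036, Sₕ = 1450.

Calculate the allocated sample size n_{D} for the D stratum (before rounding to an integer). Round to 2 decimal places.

Neyman allocation: nₕ = n·NₕSₕ / Σⱼ NⱼSⱼ.
Σ NⱼSⱼ = 20207·1510 + 15251·2530 + 17129·2220 + 16036·1450 = 1.3037618 × 10^8.
n_{D} = 918·16036·1450 / (1.3037618 × 10^8) = 163.72.

163.72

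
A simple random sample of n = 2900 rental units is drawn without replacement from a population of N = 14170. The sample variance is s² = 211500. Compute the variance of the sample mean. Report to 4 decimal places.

58.0051

Under SRS without replacement, Var(ȳ) = (1 − f)·s²/n with f = n/N = 2900/14170 = 0.20465773.
Var(ȳ) = (1 − 0.20465773)·211500/2900 = 0.79534227·72.931034 = 58.005135.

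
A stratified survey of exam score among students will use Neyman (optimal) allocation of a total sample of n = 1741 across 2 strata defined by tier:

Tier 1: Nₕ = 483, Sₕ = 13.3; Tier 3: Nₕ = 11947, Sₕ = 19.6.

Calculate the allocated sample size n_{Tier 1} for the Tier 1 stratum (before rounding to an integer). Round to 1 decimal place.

46.5

Neyman allocation: nₕ = n·NₕSₕ / Σⱼ NⱼSⱼ.
Σ NⱼSⱼ = 483·13.3 + 11947·19.6 = 240585.1.
n_{Tier 1} = 1741·483·13.3 / 240585.1 = 46.5.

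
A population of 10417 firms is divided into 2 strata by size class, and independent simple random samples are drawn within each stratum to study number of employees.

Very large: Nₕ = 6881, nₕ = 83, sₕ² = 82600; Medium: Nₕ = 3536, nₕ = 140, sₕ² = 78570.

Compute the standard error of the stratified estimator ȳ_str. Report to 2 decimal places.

22.16

Var(ȳ_str) = Σₕ Wₕ²(1 − fₕ)sₕ²/nₕ with Wₕ = Nₕ/N, N = 10417.
Very large: Wₕ = 0.66055486; term = 0.66055486²·(1 − 0.01206220)·82600/83 = 428.99215.
Medium: Wₕ = 0.33944514; term = 0.33944514²·(1 − 0.03959276)·78570/140 = 62.104537.
Sum = 491.09669.
SE = √(491.09669) = 22.16.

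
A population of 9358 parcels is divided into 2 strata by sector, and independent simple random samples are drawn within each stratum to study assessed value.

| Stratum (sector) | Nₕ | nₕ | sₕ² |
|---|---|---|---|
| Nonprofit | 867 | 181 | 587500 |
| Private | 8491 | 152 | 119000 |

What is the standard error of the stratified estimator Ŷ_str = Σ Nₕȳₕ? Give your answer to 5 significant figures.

Var(Ŷ_str) = Σₕ Nₕ²(1 − fₕ)sₕ²/nₕ.
Nonprofit: 867²·(1 − 181/867)·587500/181 = 1.930512 × 10^9.
Private: 8491²·(1 − 152/8491)·119000/152 = 5.5433996 × 10^10.
Sum = 5.7364508 × 10^10.
SE = √(5.7364508 × 10^10) = 239510.

239510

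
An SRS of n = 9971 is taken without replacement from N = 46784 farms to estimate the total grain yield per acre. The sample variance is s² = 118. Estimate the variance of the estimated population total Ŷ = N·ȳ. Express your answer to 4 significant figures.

2.038 × 10^7

Var(Ŷ) = N²·Var(ȳ) = N²·(1 − n/N)·s²/n.
f = 9971/46784 = 0.21312842; Var(ȳ) = 0.78687158·118/9971 = 0.0093120897.
Var(Ŷ) = 46784² · 0.0093120897 = 2.0381768 × 10^7.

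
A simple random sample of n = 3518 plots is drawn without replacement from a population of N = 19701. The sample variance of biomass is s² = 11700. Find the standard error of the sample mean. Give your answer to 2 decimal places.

Under SRS without replacement, Var(ȳ) = (1 − f)·s²/n with f = n/N = 3518/19701 = 0.17856962.
Var(ȳ) = (1 − 0.17856962)·11700/3518 = 0.82143038·3.3257533 = 2.7318748.
SE(ȳ) = √(2.7318748) = 1.65.

1.65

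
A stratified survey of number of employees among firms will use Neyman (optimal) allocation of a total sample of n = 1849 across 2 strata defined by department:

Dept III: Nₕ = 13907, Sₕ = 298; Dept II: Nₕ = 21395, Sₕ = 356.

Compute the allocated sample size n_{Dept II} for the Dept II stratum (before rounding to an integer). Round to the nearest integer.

1197

Neyman allocation: nₕ = n·NₕSₕ / Σⱼ NⱼSⱼ.
Σ NⱼSⱼ = 13907·298 + 21395·356 = 1.1760906 × 10^7.
n_{Dept II} = 1849·21395·356 / (1.1760906 × 10^7) = 1197.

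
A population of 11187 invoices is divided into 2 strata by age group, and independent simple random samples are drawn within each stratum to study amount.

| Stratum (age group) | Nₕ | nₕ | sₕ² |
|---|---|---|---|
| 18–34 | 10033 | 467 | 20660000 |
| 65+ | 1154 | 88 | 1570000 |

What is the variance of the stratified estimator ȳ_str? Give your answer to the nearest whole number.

Var(ȳ_str) = Σₕ Wₕ²(1 − fₕ)sₕ²/nₕ with Wₕ = Nₕ/N, N = 11187.
18–34: Wₕ = 0.89684455; term = 0.89684455²·(1 − 0.04654640)·20660000/467 = 33927.148.
65+: Wₕ = 0.10315545; term = 0.10315545²·(1 − 0.07625650)·1570000/88 = 175.36896.
Sum = 34102.517.

34103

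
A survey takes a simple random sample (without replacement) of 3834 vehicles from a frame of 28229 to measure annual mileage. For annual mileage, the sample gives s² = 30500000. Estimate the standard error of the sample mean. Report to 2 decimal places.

Under SRS without replacement, Var(ȳ) = (1 − f)·s²/n with f = n/N = 3834/28229 = 0.13581778.
Var(ȳ) = (1 − 0.13581778)·30500000/3834 = 0.86418222·7955.1382 = 6874.6891.
SE(ȳ) = √(6874.6891) = 82.91.

82.91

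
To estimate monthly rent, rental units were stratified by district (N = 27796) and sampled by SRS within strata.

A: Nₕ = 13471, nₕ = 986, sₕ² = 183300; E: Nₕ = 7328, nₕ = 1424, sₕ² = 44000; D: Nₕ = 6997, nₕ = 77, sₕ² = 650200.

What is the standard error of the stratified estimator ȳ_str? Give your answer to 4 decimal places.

Var(ȳ_str) = Σₕ Wₕ²(1 − fₕ)sₕ²/nₕ with Wₕ = Nₕ/N, N = 27796.
A: Wₕ = 0.48463808; term = 0.48463808²·(1 − 0.07319427)·183300/986 = 40.467775.
E: Wₕ = 0.26363506; term = 0.26363506²·(1 − 0.19432314)·44000/1424 = 1.7302541.
D: Wₕ = 0.25172687; term = 0.25172687²·(1 − 0.01100472)·650200/77 = 529.18753.
Sum = 571.38556.
SE = √(571.38556) = 23.9037.

23.9037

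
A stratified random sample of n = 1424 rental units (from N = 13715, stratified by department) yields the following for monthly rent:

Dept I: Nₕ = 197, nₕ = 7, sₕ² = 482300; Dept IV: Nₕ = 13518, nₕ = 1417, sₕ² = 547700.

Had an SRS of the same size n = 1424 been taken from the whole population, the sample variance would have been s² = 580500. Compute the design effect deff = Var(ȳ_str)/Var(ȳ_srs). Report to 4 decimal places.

0.9576

Var(ȳ_str) = Σ Wₕ²(1−fₕ)sₕ²/nₕ with Wₕ = Nₕ/13715:
  Dept I: (197/13715)²·(1−7/197)·482300/7 = 13.710315
  Dept IV: (13518/13715)²·(1−1417/13518)·547700/1417 = 336.13596
  → Var(ȳ_str) = 349.84628.
Var(ȳ_srs) = (1 − 1424/13715)·580500/1424 = 365.32857.
deff = 349.84628 / 365.32857 = 0.9576.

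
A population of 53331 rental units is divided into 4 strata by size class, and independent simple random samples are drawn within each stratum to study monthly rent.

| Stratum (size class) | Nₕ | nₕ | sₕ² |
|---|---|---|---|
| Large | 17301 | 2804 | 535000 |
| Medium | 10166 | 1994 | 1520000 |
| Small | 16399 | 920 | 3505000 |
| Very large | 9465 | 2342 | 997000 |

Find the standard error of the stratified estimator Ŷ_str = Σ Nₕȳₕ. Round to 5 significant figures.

1.0521 × 10^6

Var(Ŷ_str) = Σₕ Nₕ²(1 − fₕ)sₕ²/nₕ.
Large: 17301²·(1 − 2804/17301)·535000/2804 = 4.7854757 × 10^10.
Medium: 10166²·(1 − 1994/10166)·1520000/1994 = 6.3328164 × 10^10.
Small: 16399²·(1 − 920/16399)·3505000/920 = 9.6707568 × 10^11.
Very large: 9465²·(1 − 2342/9465)·997000/2342 = 2.8700656 × 10^10.
Sum = 1.1069593 × 10^12.
SE = √(1.1069593 × 10^12) = 1.0521 × 10^6.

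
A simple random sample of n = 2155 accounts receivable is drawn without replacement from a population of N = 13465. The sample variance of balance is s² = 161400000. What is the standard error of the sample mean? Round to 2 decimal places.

250.82

Under SRS without replacement, Var(ȳ) = (1 − f)·s²/n with f = n/N = 2155/13465 = 0.16004456.
Var(ȳ) = (1 − 0.16004456)·161400000/2155 = 0.83995544·74895.592 = 62908.96.
SE(ȳ) = √(62908.96) = 250.82.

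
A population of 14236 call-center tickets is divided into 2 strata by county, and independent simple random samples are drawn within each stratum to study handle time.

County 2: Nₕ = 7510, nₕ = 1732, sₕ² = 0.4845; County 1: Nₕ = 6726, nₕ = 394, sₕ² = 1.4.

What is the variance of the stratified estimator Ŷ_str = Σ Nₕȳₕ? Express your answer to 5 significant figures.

163470

Var(Ŷ_str) = Σₕ Nₕ²(1 − fₕ)sₕ²/nₕ.
County 2: 7510²·(1 − 1732/7510)·0.4845/1732 = 12138.454.
County 1: 6726²·(1 − 394/6726)·1.4/394 = 151331.59.
Sum = 163470.04.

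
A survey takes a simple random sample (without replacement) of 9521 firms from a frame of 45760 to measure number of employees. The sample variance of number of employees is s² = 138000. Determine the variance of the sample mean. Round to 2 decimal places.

Under SRS without replacement, Var(ȳ) = (1 − f)·s²/n with f = n/N = 9521/45760 = 0.20806381.
Var(ȳ) = (1 − 0.20806381)·138000/9521 = 0.79193619·14.494276 = 11.478542.

11.48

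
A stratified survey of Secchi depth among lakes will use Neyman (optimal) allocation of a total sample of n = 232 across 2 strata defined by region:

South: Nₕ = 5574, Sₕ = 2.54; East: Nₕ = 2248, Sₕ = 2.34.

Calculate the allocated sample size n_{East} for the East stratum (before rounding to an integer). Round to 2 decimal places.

Neyman allocation: nₕ = n·NₕSₕ / Σⱼ NⱼSⱼ.
Σ NⱼSⱼ = 5574·2.54 + 2248·2.34 = 19418.28.
n_{East} = 232·2248·2.34 / 19418.28 = 62.85.

62.85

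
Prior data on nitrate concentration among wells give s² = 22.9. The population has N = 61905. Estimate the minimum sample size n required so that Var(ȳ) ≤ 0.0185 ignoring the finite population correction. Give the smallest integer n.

1238

Without fpc, n₀ = s²/D = 22.9/0.0185 = 1237.8378.
Rounding up, n = 1238.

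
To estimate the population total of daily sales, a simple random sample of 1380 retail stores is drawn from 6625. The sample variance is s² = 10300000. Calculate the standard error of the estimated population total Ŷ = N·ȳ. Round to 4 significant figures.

509300

Var(Ŷ) = N²·Var(ȳ) = N²·(1 − n/N)·s²/n.
f = 1380/6625 = 0.20830189; Var(ȳ) = 0.79169811·10300000/1380 = 5909.0511.
Var(Ŷ) = 6625² · 5909.0511 = 2.5935195 × 10^11.
SE(Ŷ) = √(2.5935195 × 10^11) = 509300.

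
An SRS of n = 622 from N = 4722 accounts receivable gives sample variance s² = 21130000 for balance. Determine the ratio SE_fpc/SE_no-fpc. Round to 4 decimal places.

f = n/N = 622/4722 = 0.13172385.
SE_no-fpc = √(s²/n) = 184.3124; SE_fpc = √((1−f)s²/n) = 171.74476.
Ratio = √(1−f) = 0.93181337.

0.9318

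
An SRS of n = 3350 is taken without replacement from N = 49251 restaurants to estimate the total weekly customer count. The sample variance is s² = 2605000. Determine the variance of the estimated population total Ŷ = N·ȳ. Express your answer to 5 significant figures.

1.7579 × 10^12

Var(Ŷ) = N²·Var(ȳ) = N²·(1 − n/N)·s²/n.
f = 3350/49251 = 0.06801892; Var(ȳ) = 0.93198108·2605000/3350 = 724.71961.
Var(Ŷ) = 49251² · 724.71961 = 1.7579241 × 10^12.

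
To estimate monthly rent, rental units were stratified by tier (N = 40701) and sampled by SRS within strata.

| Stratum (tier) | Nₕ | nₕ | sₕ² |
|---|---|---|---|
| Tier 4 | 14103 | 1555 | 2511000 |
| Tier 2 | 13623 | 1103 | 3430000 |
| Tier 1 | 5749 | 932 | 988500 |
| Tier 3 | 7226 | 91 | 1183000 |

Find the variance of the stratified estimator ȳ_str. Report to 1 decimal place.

915.0

Var(ȳ_str) = Σₕ Wₕ²(1 − fₕ)sₕ²/nₕ with Wₕ = Nₕ/N, N = 40701.
Tier 4: Wₕ = 0.34650254; term = 0.34650254²·(1 − 0.11026023)·2511000/1555 = 172.50122.
Tier 2: Wₕ = 0.33470922; term = 0.33470922²·(1 − 0.08096601)·3430000/1103 = 320.17361.
Tier 1: Wₕ = 0.14124960; term = 0.14124960²·(1 − 0.16211515)·988500/932 = 17.730442.
Tier 3: Wₕ = 0.17753864; term = 0.17753864²·(1 − 0.01259341)·1183000/91 = 404.5993.
Sum = 915.00457.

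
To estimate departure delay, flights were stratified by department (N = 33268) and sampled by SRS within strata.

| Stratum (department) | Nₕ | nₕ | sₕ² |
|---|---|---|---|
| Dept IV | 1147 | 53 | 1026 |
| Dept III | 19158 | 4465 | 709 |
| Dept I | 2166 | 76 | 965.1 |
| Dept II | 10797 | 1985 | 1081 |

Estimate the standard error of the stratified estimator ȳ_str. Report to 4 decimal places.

Var(ȳ_str) = Σₕ Wₕ²(1 − fₕ)sₕ²/nₕ with Wₕ = Nₕ/N, N = 33268.
Dept IV: Wₕ = 0.03447758; term = 0.03447758²·(1 − 0.04620750)·1026/53 = 0.021948197.
Dept III: Wₕ = 0.57586870; term = 0.57586870²·(1 − 0.23306191)·709/4465 = 0.040386111.
Dept I: Wₕ = 0.06510761; term = 0.06510761²·(1 − 0.03508772)·965.1/76 = 0.051940972.
Dept II: Wₕ = 0.32454611; term = 0.32454611²·(1 − 0.18384737)·1081/1985 = 0.04681547.
Sum = 0.16109075.
SE = √(0.16109075) = 0.4014.

0.4014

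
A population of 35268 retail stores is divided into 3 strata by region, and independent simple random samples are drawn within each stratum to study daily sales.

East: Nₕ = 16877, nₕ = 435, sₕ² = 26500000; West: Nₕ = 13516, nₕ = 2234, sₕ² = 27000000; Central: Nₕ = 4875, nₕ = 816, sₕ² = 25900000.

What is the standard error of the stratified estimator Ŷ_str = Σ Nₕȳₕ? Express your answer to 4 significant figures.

Var(Ŷ_str) = Σₕ Nₕ²(1 − fₕ)sₕ²/nₕ.
East: 16877²·(1 − 435/16877)·26500000/435 = 1.6904663 × 10^13.
West: 13516²·(1 − 2234/13516)·27000000/2234 = 1.8429556 × 10^12.
Central: 4875²·(1 − 816/4875)·25900000/816 = 6.280631 × 10^11.
Sum = 1.9375682 × 10^13.
SE = √(1.9375682 × 10^13) = 4.402 × 10^6.

4.402 × 10^6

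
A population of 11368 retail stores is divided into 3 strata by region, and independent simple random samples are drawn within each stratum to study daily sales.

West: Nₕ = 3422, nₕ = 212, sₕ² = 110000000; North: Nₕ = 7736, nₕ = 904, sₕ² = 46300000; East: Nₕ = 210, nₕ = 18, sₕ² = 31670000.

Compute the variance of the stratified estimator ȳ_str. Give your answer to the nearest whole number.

Var(ȳ_str) = Σₕ Wₕ²(1 − fₕ)sₕ²/nₕ with Wₕ = Nₕ/N, N = 11368.
West: Wₕ = 0.30102041; term = 0.30102041²·(1 − 0.06195207)·110000000/212 = 44103.569.
North: Wₕ = 0.68050669; term = 0.68050669²·(1 − 0.11685626)·46300000/904 = 20946.369.
East: Wₕ = 0.01847291; term = 0.01847291²·(1 − 0.08571429)·31670000/18 = 548.94389.
Sum = 65598.882.

65599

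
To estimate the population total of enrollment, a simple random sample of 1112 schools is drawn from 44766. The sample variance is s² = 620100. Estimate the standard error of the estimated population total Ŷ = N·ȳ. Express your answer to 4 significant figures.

1.044 × 10^6

Var(Ŷ) = N²·Var(ȳ) = N²·(1 − n/N)·s²/n.
f = 1112/44766 = 0.02484028; Var(ȳ) = 0.97515972·620100/1112 = 543.79185.
Var(Ŷ) = 44766² · 543.79185 = 1.089756 × 10^12.
SE(Ŷ) = √(1.089756 × 10^12) = 1.044 × 10^6.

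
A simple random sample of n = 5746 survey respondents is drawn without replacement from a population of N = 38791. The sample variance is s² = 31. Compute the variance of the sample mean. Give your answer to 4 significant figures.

Under SRS without replacement, Var(ȳ) = (1 − f)·s²/n with f = n/N = 5746/38791 = 0.14812714.
Var(ȳ) = (1 − 0.14812714)·31/5746 = 0.85187286·0.0053950574 = 0.004595903.

0.004596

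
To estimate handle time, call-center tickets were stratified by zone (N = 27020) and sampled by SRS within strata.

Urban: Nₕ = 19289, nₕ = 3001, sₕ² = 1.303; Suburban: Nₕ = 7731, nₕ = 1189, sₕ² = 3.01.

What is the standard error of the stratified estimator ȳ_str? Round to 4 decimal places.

Var(ȳ_str) = Σₕ Wₕ²(1 − fₕ)sₕ²/nₕ with Wₕ = Nₕ/N, N = 27020.
Urban: Wₕ = 0.71387861; term = 0.71387861²·(1 − 0.15558090)·1.303/3001 = 1.868466 × 10^-4.
Suburban: Wₕ = 0.28612139; term = 0.28612139²·(1 − 0.15379640)·3.01/1189 = 1.7537196 × 10^-4.
Sum = 3.6221856 × 10^-4.
SE = √(3.6221856 × 10^-4) = 0.0190.

0.0190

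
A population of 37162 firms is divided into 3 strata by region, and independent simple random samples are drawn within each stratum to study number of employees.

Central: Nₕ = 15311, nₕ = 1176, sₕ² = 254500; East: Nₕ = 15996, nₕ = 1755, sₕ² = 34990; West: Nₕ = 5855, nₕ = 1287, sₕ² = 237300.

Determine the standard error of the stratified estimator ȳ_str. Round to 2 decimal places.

6.39

Var(ȳ_str) = Σₕ Wₕ²(1 − fₕ)sₕ²/nₕ with Wₕ = Nₕ/N, N = 37162.
Central: Wₕ = 0.41200689; term = 0.41200689²·(1 − 0.07680752)·254500/1176 = 33.914208.
East: Wₕ = 0.43043970; term = 0.43043970²·(1 − 0.10971493)·34990/1755 = 3.2886719.
West: Wₕ = 0.15755341; term = 0.15755341²·(1 − 0.21981213)·237300/1287 = 3.5708699.
Sum = 40.77375.
SE = √(40.77375) = 6.39.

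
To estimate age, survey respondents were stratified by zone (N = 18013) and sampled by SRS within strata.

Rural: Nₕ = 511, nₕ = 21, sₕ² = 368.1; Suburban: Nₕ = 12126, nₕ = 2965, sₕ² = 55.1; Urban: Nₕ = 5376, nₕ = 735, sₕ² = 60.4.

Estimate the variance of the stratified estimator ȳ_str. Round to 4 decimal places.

Var(ȳ_str) = Σₕ Wₕ²(1 − fₕ)sₕ²/nₕ with Wₕ = Nₕ/N, N = 18013.
Rural: Wₕ = 0.02836840; term = 0.02836840²·(1 − 0.04109589)·368.1/21 = 0.013526686.
Suburban: Wₕ = 0.67318048; term = 0.67318048²·(1 − 0.24451592)·55.1/2965 = 0.0063623162.
Urban: Wₕ = 0.29845112; term = 0.29845112²·(1 − 0.13671875)·60.4/735 = 0.0063189996.
Sum = 0.026208002.

0.0262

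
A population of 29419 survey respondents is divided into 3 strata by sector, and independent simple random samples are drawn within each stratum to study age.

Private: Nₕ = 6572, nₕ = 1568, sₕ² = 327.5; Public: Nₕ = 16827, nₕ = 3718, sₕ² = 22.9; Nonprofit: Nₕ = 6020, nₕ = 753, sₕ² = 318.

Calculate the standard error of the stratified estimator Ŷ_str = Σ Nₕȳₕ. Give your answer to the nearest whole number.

4649

Var(Ŷ_str) = Σₕ Nₕ²(1 − fₕ)sₕ²/nₕ.
Private: 6572²·(1 − 1568/6572)·327.5/1568 = 6.8687878 × 10^6.
Public: 16827²·(1 − 3718/16827)·22.9/3718 = 1.3586336 × 10^6.
Nonprofit: 6020²·(1 − 753/6020)·318/753 = 1.3390351 × 10^7.
Sum = 2.1617772 × 10^7.
SE = √(2.1617772 × 10^7) = 4649.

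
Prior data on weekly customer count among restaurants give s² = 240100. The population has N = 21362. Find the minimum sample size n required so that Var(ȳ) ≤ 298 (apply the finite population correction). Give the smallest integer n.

777

Without fpc, n₀ = s²/D = 240100/298 = 805.7047.
With fpc, (1 − n/N)·s²/n ≤ D requires n ≥ n₀/(1 + n₀/N) = 805.7047/(1 + 805.7047/21362) = 776.4207.
Rounding up, n = 777.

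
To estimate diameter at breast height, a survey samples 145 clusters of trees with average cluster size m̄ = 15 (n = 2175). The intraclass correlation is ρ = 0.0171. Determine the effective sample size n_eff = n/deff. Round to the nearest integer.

deff = 1 + (15 − 1)·0.0171 = 1 + 0.2394 = 1.2394.
n_eff = 2175 / 1.2394 = 1755.

1755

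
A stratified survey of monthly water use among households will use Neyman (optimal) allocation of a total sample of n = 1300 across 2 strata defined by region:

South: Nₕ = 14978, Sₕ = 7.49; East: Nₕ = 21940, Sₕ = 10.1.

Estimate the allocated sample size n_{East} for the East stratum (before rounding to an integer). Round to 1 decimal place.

Neyman allocation: nₕ = n·NₕSₕ / Σⱼ NⱼSⱼ.
Σ NⱼSⱼ = 14978·7.49 + 21940·10.1 = 333779.22.
n_{East} = 1300·21940·10.1 / 333779.22 = 863.1.

863.1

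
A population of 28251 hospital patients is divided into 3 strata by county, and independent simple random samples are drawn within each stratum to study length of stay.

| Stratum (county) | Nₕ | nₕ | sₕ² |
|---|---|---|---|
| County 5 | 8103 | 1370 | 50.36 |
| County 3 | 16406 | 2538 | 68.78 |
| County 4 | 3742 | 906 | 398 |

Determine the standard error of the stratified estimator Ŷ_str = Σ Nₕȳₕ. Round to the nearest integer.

Var(Ŷ_str) = Σₕ Nₕ²(1 − fₕ)sₕ²/nₕ.
County 5: 8103²·(1 − 1370/8103)·50.36/1370 = 2.0054859 × 10^6.
County 3: 16406²·(1 − 2538/16406)·68.78/2538 = 6.1657668 × 10^6.
County 4: 3742²·(1 − 906/3742)·398/906 = 4.6619207 × 10^6.
Sum = 1.2833173 × 10^7.
SE = √(1.2833173 × 10^7) = 3582.

3582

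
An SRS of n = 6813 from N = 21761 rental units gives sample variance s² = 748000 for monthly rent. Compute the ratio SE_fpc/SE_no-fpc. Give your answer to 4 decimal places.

f = n/N = 6813/21761 = 0.31308304.
SE_no-fpc = √(s²/n) = 10.478077; SE_fpc = √((1−f)s²/n) = 8.6842781.
Ratio = √(1−f) = 0.82880454.

0.8288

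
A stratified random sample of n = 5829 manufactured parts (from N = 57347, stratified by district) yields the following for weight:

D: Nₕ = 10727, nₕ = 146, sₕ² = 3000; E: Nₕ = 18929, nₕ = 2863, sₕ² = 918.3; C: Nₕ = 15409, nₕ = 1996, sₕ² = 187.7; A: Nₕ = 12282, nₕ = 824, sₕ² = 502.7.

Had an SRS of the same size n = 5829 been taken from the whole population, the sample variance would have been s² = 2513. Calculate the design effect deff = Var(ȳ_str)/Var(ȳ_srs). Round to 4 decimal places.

1.9903

Var(ȳ_str) = Σ Wₕ²(1−fₕ)sₕ²/nₕ with Wₕ = Nₕ/57347:
  D: (10727/57347)²·(1−146/10727)·3000/146 = 0.70917266
  E: (18929/57347)²·(1−2863/18929)·918.3/2863 = 0.029660418
  C: (15409/57347)²·(1−1996/15409)·187.7/1996 = 0.0059099351
  A: (12282/57347)²·(1−824/12282)·502.7/824 = 0.02610587
  → Var(ȳ_str) = 0.77084888.
Var(ȳ_srs) = (1 − 5829/57347)·2513/5829 = 0.38729931.
deff = 0.77084888 / 0.38729931 = 1.9903.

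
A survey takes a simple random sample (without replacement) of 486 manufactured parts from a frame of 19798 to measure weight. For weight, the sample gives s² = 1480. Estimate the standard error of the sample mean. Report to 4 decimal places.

Under SRS without replacement, Var(ȳ) = (1 − f)·s²/n with f = n/N = 486/19798 = 0.02454793.
Var(ȳ) = (1 − 0.02454793)·1480/486 = 0.97545207·3.0452675 = 2.9705125.
SE(ȳ) = √(2.9705125) = 1.7235.

1.7235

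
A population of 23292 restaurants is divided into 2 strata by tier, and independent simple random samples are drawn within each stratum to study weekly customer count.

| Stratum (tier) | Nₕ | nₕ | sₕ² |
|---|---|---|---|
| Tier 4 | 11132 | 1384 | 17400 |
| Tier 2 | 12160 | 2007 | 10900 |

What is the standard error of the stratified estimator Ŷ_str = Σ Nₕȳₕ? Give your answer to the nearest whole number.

45109

Var(Ŷ_str) = Σₕ Nₕ²(1 − fₕ)sₕ²/nₕ.
Tier 4: 11132²·(1 − 1384/11132)·17400/1384 = 1.3642749 × 10^9.
Tier 2: 12160²·(1 − 2007/12160)·10900/2007 = 6.7051282 × 10^8.
Sum = 2.0347877 × 10^9.
SE = √(2.0347877 × 10^9) = 45109.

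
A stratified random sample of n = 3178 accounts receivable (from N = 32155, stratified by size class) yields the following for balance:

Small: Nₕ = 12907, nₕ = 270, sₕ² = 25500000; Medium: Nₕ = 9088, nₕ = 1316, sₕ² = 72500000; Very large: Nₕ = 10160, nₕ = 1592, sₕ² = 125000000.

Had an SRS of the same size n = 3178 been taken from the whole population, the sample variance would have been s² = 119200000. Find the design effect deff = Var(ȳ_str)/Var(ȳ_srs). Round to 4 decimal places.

0.7477

Var(ȳ_str) = Σ Wₕ²(1−fₕ)sₕ²/nₕ with Wₕ = Nₕ/32155:
  Small: (12907/32155)²·(1−270/12907)·25500000/270 = 14898.711
  Medium: (9088/32155)²·(1−1316/9088)·72500000/1316 = 3763.4504
  Very large: (10160/32155)²·(1−1592/10160)·125000000/1592 = 6610.6336
  → Var(ȳ_str) = 25272.795.
Var(ȳ_srs) = (1 − 3178/32155)·119200000/3178 = 33800.823.
deff = 25272.795 / 33800.823 = 0.7477.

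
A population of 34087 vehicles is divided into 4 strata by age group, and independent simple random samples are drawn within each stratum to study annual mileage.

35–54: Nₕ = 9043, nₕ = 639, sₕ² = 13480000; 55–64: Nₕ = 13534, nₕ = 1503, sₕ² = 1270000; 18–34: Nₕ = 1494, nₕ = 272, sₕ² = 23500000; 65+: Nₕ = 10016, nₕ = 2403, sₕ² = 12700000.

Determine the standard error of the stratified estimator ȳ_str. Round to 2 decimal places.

Var(ȳ_str) = Σₕ Wₕ²(1 − fₕ)sₕ²/nₕ with Wₕ = Nₕ/N, N = 34087.
35–54: Wₕ = 0.26529175; term = 0.26529175²·(1 − 0.07066239)·13480000/639 = 1379.7806.
55–64: Wₕ = 0.39704286; term = 0.39704286²·(1 − 0.11105364)·1270000/1503 = 118.41183.
18–34: Wₕ = 0.04382903; term = 0.04382903²·(1 − 0.18206158)·23500000/272 = 135.75105.
65+: Wₕ = 0.29383636; term = 0.29383636²·(1 − 0.23991613)·12700000/2403 = 346.83469.
Sum = 1980.7782.
SE = √(1980.7782) = 44.51.

44.51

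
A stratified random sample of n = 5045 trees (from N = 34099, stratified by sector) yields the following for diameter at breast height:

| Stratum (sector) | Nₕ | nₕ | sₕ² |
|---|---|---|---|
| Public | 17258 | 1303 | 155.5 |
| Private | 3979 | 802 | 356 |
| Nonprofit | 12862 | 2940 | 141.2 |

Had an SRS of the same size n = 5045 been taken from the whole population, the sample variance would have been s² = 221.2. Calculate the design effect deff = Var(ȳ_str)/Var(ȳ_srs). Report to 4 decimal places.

1.0268

Var(ȳ_str) = Σ Wₕ²(1−fₕ)sₕ²/nₕ with Wₕ = Nₕ/34099:
  Public: (17258/34099)²·(1−1303/17258)·155.5/1303 = 0.028261159
  Private: (3979/34099)²·(1−802/3979)·356/802 = 0.0048259576
  Nonprofit: (12862/34099)²·(1−2940/12862)·141.2/2940 = 0.0052712281
  → Var(ȳ_str) = 0.038358345.
Var(ȳ_srs) = (1 − 5045/34099)·221.2/5045 = 0.037358398.
deff = 0.038358345 / 0.037358398 = 1.0268.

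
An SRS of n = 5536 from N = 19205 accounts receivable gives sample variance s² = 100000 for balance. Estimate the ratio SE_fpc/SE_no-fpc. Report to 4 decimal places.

0.8436

f = n/N = 5536/19205 = 0.28825827.
SE_no-fpc = √(s²/n) = 4.2501275; SE_fpc = √((1−f)s²/n) = 3.585611.
Ratio = √(1−f) = 0.84364787.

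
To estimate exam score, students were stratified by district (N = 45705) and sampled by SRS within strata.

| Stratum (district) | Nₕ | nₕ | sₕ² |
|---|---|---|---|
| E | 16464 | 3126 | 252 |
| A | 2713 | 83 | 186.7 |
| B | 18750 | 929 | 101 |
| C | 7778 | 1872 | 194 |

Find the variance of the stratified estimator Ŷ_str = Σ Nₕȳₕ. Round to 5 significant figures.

Var(Ŷ_str) = Σₕ Nₕ²(1 − fₕ)sₕ²/nₕ.
E: 16464²·(1 − 3126/16464)·252/3126 = 1.7702624 × 10^7.
A: 2713²·(1 − 83/2713)·186.7/83 = 1.6049879 × 10^7.
B: 18750²·(1 − 929/18750)·101/929 = 3.6327792 × 10^7.
C: 7778²·(1 − 1872/7778)·194/1872 = 4.7605515 × 10^6.
Sum = 7.4840847 × 10^7.

7.4841 × 10^7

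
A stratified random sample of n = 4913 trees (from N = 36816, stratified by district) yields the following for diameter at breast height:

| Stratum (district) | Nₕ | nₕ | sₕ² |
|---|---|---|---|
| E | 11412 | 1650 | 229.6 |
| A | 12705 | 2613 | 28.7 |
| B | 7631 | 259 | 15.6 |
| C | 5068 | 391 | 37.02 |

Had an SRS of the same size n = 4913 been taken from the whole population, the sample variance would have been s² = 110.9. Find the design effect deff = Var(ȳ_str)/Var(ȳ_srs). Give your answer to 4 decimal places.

0.8503

Var(ȳ_str) = Σ Wₕ²(1−fₕ)sₕ²/nₕ with Wₕ = Nₕ/36816:
  E: (11412/36816)²·(1−1650/11412)·229.6/1650 = 0.011437084
  A: (12705/36816)²·(1−2613/12705)·28.7/2613 = 0.0010390135
  B: (7631/36816)²·(1−259/7631)·15.6/259 = 0.0024998757
  C: (5068/36816)²·(1−391/5068)·37.02/391 = 0.0016557335
  → Var(ȳ_str) = 0.016631707.
Var(ȳ_srs) = (1 − 4913/36816)·110.9/4913 = 0.019560489.
deff = 0.016631707 / 0.019560489 = 0.8503.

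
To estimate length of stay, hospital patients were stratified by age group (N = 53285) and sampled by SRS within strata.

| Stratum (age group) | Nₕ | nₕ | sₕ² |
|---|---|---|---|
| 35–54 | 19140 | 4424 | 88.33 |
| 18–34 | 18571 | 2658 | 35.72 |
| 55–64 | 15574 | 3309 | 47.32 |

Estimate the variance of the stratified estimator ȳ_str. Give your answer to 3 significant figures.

Var(ȳ_str) = Σₕ Wₕ²(1 − fₕ)sₕ²/nₕ with Wₕ = Nₕ/N, N = 53285.
35–54: Wₕ = 0.35920053; term = 0.35920053²·(1 − 0.23113898)·88.33/4424 = 0.0019806826.
18–34: Wₕ = 0.34852210; term = 0.34852210²·(1 − 0.14312638)·35.72/2658 = 0.00139873.
55–64: Wₕ = 0.29227738; term = 0.29227738²·(1 − 0.21246950)·47.32/3309 = 9.6206796 × 10^-4.
Sum = 0.0043414806.

0.00434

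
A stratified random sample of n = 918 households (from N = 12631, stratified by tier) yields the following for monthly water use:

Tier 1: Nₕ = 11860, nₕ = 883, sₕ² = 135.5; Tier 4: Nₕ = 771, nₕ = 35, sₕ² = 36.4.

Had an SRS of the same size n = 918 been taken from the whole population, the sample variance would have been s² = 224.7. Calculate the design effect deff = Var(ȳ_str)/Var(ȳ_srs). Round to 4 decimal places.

0.5680

Var(ȳ_str) = Σ Wₕ²(1−fₕ)sₕ²/nₕ with Wₕ = Nₕ/12631:
  Tier 1: (11860/12631)²·(1−883/11860)·135.5/883 = 0.12521936
  Tier 4: (771/12631)²·(1−35/771)·36.4/35 = 0.0036990488
  → Var(ȳ_str) = 0.12891841.
Var(ȳ_srs) = (1 − 918/12631)·224.7/918 = 0.22698168.
deff = 0.12891841 / 0.22698168 = 0.5680.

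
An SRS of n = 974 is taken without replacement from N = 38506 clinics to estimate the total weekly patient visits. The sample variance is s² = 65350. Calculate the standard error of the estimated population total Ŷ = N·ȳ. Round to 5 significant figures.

311390

Var(Ŷ) = N²·Var(ȳ) = N²·(1 − n/N)·s²/n.
f = 974/38506 = 0.02529476; Var(ȳ) = 0.97470524·65350/974 = 65.397318.
Var(Ŷ) = 38506² · 65.397318 = 9.6965391 × 10^10.
SE(Ŷ) = √(9.6965391 × 10^10) = 311390.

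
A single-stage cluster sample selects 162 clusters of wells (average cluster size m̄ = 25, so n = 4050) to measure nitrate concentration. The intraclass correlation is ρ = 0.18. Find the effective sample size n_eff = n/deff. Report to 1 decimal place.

deff = 1 + (25 − 1)·0.18 = 1 + 4.32 = 5.32.
n_eff = 4050 / 5.32 = 761.3.

761.3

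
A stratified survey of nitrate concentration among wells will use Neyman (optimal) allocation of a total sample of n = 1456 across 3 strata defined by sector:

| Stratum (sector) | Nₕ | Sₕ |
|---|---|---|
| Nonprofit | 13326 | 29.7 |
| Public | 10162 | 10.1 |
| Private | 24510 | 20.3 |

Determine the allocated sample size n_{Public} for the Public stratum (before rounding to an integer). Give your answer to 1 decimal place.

150.0

Neyman allocation: nₕ = n·NₕSₕ / Σⱼ NⱼSⱼ.
Σ NⱼSⱼ = 13326·29.7 + 10162·10.1 + 24510·20.3 = 995971.4.
n_{Public} = 1456·10162·10.1 / 995971.4 = 150.0.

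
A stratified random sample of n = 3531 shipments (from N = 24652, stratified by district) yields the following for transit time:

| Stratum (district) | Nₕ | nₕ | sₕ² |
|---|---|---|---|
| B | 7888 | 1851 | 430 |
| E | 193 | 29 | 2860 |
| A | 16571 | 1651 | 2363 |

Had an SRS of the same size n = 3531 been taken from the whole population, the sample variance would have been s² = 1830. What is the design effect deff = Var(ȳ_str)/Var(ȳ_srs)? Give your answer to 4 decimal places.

1.3639

Var(ȳ_str) = Σ Wₕ²(1−fₕ)sₕ²/nₕ with Wₕ = Nₕ/24652:
  B: (7888/24652)²·(1−1851/7888)·430/1851 = 0.018203119
  E: (193/24652)²·(1−29/193)·2860/29 = 0.0051364714
  A: (16571/24652)²·(1−1651/16571)·2363/1651 = 0.58227731
  → Var(ȳ_str) = 0.6056169.
Var(ȳ_srs) = (1 − 3531/24652)·1830/3531 = 0.44403345.
deff = 0.6056169 / 0.44403345 = 1.3639.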